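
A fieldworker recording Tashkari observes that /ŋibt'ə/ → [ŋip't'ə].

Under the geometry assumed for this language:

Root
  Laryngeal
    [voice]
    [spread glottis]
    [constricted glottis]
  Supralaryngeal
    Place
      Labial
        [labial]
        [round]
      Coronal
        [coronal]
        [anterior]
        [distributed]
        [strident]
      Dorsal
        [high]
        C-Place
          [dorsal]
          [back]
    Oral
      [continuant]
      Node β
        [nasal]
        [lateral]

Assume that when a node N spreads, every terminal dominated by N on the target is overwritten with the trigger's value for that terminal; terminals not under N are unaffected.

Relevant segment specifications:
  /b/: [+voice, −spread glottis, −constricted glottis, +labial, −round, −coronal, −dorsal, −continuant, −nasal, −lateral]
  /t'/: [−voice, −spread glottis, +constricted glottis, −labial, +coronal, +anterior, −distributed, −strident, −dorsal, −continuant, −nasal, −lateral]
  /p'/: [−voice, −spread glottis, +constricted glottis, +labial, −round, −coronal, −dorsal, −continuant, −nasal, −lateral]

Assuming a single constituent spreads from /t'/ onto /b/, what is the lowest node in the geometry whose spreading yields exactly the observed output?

Comparing /b/ with its surface form [p'], the features that change are [voice], [constricted glottis].
These terminals are all dominated by Laryngeal, and no proper subconstituent of Laryngeal covers them all; Laryngeal is their lowest common ancestor.
Spreading Laryngeal from /t'/ overwrites each of those terminals with /t'/'s values, yielding exactly [p'].
Since [coronal], [labial] are preserved even though /t'/ disagrees there, no node above Laryngeal spread.

Laryngeal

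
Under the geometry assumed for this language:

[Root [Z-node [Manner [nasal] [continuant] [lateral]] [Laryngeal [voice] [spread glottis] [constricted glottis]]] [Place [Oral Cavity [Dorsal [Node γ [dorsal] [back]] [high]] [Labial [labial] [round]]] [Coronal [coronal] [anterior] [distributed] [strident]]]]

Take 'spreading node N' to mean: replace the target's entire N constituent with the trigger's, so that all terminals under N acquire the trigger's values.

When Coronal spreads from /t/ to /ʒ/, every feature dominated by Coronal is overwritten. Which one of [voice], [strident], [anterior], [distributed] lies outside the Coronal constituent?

Under this geometry, Coronal contains [coronal], [anterior], [distributed], [strident].
Of the listed options, [distributed], [anterior], [strident] are among these and would be overwritten by spreading Coronal.
But [voice] is a dependent of Laryngeal, outside Coronal; it is therefore untouched by the spreading.

[voice]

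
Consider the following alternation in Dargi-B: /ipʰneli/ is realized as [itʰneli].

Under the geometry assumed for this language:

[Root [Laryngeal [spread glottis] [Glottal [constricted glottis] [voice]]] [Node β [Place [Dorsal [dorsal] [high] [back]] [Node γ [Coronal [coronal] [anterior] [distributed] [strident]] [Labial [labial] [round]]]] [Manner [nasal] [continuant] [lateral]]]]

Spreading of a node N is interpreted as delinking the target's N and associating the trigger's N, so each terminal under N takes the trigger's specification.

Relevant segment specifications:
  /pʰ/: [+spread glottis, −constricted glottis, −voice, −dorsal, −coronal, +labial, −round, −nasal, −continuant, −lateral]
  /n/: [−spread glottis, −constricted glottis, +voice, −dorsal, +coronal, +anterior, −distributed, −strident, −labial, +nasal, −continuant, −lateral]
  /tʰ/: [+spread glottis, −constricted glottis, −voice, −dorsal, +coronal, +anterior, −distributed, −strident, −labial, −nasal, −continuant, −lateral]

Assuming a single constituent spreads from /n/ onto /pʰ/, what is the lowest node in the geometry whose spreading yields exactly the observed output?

Node γ

Feature comparison: [labial], [round], [coronal], [anterior], [distributed], [strident] differ between /pʰ/ and [tʰ]; the remaining terminals match.
In this geometry the lowest node dominating all of them is Node γ: every daughter of Node γ dominates only a proper subset, so no lower node suffices.
If Node γ spreads, every terminal under it takes /n/'s value, producing [tʰ] as observed.
[voice], [spread glottis] stay as in /pʰ/ although /n/ differs there, so no node dominating them spread; among the remaining candidates Node γ is the lowest that derives the output.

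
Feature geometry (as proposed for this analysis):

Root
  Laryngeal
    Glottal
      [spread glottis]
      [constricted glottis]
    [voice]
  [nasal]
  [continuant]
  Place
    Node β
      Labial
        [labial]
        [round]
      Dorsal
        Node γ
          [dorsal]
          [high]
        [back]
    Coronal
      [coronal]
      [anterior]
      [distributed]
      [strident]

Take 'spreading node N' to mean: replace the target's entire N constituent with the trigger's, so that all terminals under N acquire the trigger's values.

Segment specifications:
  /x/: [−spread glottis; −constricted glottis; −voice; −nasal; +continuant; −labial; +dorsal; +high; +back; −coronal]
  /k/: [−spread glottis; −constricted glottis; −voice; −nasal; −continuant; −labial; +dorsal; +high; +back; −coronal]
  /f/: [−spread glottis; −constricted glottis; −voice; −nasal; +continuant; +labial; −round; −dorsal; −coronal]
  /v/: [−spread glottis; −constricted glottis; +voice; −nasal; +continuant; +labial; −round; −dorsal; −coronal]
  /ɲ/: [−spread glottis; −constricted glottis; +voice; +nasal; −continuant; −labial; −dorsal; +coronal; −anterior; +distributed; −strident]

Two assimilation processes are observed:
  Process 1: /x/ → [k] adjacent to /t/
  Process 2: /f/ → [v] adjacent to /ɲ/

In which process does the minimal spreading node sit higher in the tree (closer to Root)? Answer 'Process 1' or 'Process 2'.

Process 1

Process 1: the feature that changes is [continuant]; the minimal node is [continuant] (depth 1).
In Process 2, [voice] changes, so the minimal spreading node is [voice] at depth 2.
[continuant] is closer to Root than [voice], so Process 1 spreads the higher node.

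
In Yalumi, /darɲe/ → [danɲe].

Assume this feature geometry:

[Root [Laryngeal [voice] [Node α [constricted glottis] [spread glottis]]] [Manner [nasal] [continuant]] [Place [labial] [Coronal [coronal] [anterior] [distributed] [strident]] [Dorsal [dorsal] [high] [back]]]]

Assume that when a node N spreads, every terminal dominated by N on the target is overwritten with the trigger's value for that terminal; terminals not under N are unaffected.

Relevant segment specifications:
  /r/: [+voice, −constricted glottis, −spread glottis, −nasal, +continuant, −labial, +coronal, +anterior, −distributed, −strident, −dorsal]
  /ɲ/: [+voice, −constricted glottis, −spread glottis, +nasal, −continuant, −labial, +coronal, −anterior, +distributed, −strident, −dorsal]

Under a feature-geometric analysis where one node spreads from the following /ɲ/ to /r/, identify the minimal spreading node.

Comparing /r/ with its surface form [n], the features that change are [nasal], [continuant].
Tracing each changed feature up the tree, the paths first meet at Manner; any lower node misses at least one of them.
Spreading Manner from /ɲ/ overwrites each of those terminals with /ɲ/'s values, yielding exactly [n].
Had Root spread, [distributed], [anterior] would have taken /ɲ/'s values; they stay as in /r/, confirming the spreading constituent is exactly Manner.

Manner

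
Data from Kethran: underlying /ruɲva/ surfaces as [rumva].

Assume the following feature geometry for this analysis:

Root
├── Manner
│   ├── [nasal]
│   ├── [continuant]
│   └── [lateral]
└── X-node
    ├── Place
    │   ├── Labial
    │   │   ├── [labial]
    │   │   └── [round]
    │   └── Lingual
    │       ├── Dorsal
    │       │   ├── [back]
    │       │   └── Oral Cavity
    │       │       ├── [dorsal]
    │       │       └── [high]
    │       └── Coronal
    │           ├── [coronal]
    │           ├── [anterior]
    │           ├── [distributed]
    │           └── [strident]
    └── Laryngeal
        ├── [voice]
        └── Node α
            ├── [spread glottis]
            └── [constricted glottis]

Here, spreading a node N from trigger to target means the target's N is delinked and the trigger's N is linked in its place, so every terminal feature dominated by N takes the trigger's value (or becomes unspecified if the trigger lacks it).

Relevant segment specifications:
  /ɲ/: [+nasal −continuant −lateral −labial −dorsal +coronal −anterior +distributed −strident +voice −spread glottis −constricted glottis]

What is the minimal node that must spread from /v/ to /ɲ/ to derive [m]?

The alternation /ɲ/ → [m] changes [labial], [round], [coronal], [anterior], [distributed], [strident] and nothing else.
Tracing each changed feature up the tree, the paths first meet at Place; any lower node misses at least one of them.
Spreading Place from /v/ overwrites each of those terminals with /v/'s values, yielding exactly [m].
[continuant], [nasal] stay as in /ɲ/ although /v/ differs there, so no node dominating them spread; among the remaining candidates Place is the lowest that derives the output.

Place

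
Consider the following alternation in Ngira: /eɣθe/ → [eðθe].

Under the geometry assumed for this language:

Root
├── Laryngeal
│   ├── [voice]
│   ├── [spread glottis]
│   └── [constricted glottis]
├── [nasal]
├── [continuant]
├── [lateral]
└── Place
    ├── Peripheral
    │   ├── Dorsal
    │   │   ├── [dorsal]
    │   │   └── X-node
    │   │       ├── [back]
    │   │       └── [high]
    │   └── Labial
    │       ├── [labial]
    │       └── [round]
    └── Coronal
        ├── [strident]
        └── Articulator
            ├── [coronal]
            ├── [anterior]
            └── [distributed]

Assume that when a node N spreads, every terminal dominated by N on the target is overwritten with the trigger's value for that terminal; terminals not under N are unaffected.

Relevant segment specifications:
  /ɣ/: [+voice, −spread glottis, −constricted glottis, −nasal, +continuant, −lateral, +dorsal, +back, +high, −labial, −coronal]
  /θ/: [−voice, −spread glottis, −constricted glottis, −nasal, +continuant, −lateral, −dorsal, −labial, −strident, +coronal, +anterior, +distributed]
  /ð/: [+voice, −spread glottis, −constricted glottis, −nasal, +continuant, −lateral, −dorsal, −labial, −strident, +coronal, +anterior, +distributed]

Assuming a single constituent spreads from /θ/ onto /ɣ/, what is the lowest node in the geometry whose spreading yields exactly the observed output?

Place

/ɣ/ and [ð] differ in [coronal], [anterior], [distributed], [strident], [dorsal], [high], [back]; every other specified feature is identical.
These terminals are all dominated by Place, and no proper subconstituent of Place covers them all; Place is their lowest common ancestor.
Delinking /ɣ/'s Place and associating /θ/'s Place gives precisely the feature bundle of [ð].
Since [voice] is preserved even though /θ/ disagrees there, no node above Place spread.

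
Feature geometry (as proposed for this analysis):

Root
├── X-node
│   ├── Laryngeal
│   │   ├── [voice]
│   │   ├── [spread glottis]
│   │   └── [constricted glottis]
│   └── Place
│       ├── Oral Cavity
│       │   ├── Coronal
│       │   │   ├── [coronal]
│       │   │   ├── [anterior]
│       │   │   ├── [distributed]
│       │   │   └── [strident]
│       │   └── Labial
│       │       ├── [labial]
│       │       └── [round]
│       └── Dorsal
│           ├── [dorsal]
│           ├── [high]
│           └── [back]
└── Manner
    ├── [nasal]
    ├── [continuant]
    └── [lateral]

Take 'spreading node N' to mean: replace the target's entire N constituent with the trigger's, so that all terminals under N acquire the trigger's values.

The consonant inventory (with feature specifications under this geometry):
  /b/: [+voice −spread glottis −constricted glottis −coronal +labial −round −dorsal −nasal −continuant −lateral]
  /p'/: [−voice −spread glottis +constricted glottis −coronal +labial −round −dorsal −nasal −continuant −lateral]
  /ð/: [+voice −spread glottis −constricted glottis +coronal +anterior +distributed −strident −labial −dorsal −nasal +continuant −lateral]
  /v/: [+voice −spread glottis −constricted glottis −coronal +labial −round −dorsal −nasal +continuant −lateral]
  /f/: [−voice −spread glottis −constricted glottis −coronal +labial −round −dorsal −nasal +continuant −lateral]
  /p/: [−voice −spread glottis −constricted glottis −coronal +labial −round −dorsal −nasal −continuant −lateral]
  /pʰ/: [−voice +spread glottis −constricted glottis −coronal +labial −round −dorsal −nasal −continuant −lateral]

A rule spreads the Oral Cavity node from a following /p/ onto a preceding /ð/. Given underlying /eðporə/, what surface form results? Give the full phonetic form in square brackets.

[evporə]

Oral Cavity immediately or transitively dominates [coronal], [anterior], [distributed], [strident], [labial], [round].
Spreading Oral Cavity from /p/ onto /ð/ replaces those values with /p/'s: [−coronal], [+labial], [−round]. Features outside Oral Cavity ([voice], [spread glottis], [constricted glottis], …) stay as in /ð/.
Among the inventory, only /v/ has exactly this specification, giving the surface form [evporə].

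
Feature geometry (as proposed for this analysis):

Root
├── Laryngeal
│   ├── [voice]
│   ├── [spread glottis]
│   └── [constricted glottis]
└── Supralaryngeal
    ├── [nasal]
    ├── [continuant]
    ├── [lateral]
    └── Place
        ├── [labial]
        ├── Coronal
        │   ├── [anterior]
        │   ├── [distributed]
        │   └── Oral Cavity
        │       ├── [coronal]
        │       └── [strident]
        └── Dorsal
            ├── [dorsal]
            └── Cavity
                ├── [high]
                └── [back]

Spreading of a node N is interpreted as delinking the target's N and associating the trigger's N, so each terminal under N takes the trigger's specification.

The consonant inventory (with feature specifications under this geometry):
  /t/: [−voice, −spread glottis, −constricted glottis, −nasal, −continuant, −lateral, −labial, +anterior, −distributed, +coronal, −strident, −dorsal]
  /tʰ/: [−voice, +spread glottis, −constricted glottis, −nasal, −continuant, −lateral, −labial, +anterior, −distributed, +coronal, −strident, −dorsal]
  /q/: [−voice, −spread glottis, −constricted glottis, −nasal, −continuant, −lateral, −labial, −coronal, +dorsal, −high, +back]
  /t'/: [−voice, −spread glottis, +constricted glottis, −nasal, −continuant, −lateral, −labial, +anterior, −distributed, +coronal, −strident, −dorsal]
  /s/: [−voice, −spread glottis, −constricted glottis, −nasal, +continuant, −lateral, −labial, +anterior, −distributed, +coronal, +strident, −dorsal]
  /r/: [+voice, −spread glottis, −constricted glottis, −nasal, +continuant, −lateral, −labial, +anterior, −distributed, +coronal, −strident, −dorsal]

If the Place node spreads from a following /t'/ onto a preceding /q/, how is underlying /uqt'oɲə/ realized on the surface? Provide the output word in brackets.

Terminals under Place in this geometry: [labial], [anterior], [distributed], [coronal], [strident], [dorsal], [high], [back].
Spreading Place from /t'/ onto /q/ replaces those values with /t'/'s: [−labial], [+anterior], [−distributed], [+coronal], [−strident], [−dorsal]. Features outside Place ([voice], [spread glottis], [constricted glottis], …) stay as in /q/.
Among the inventory, only /t/ has exactly this specification, giving the surface form [utt'oɲə].

[utt'oɲə]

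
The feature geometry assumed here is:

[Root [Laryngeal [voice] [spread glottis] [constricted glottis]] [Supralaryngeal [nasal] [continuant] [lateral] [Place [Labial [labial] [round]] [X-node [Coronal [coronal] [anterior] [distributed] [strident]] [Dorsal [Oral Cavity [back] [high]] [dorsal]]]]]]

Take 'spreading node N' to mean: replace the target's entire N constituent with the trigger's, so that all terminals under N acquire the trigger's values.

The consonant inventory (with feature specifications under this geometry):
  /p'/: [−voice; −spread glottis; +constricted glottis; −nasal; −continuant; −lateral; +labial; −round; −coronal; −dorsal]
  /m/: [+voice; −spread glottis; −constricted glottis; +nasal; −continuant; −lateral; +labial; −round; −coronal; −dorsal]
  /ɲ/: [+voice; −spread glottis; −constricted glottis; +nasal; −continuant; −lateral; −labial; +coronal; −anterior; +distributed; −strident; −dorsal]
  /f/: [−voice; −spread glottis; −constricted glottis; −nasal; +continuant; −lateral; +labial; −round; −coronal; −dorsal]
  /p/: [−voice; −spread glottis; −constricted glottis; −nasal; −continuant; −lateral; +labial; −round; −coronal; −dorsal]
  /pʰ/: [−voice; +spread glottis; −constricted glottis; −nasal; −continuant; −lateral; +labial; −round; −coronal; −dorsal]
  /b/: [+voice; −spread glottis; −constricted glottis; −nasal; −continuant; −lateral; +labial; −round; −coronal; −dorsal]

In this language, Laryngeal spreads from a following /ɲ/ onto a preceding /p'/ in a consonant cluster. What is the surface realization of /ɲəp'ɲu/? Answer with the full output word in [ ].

Laryngeal immediately or transitively dominates [voice], [spread glottis], [constricted glottis].
After delinking /p'/'s Laryngeal and linking /ɲ/'s, the affected terminals become [+voice], [−spread glottis], [−constricted glottis]; [nasal], [continuant], [lateral], … (outside Laryngeal) are retained from /p'/.
This feature bundle is that of [b], so /ɲəp'ɲu/ surfaces as [ɲəbɲu].

[ɲəbɲu]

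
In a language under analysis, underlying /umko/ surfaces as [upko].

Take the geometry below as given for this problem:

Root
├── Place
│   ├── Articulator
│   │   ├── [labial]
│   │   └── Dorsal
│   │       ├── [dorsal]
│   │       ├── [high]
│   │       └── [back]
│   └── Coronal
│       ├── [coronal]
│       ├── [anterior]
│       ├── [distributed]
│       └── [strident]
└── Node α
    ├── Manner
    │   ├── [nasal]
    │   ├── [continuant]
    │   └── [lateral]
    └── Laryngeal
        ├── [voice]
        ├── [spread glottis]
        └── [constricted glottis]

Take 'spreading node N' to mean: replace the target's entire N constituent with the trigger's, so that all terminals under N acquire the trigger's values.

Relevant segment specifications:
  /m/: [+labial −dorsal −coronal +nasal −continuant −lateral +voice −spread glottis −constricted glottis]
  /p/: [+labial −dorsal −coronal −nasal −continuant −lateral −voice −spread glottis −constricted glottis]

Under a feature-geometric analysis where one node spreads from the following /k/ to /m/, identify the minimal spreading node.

Feature comparison: [voice], [nasal] differ between /m/ and [p]; the remaining terminals match.
In this geometry the lowest node dominating all of them is Node α: every daughter of Node α dominates only a proper subset, so no lower node suffices.
Delinking /m/'s Node α and associating /k/'s Node α gives precisely the feature bundle of [p].
[dorsal], [labial] — on which /k/ differs from /m/ — are unchanged, so Root cannot have spread; the constituent is no larger than Node α.

Node α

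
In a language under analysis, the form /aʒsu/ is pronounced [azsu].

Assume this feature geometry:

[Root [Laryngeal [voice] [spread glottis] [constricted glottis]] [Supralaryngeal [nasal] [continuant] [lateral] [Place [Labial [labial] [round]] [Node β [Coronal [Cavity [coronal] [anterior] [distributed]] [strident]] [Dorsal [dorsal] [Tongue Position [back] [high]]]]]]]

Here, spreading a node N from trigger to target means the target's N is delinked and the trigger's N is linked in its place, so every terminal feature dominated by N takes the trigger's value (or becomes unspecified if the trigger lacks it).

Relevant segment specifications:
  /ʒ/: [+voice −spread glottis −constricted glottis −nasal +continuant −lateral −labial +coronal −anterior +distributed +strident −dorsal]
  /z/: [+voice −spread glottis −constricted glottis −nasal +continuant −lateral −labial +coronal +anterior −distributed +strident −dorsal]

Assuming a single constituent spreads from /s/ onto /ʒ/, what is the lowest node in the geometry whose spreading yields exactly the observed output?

Cavity

/ʒ/ and [z] differ in [anterior], [distributed]; every other specified feature is identical.
These terminals are all dominated by Cavity, and no proper subconstituent of Cavity covers them all; Cavity is their lowest common ancestor.
Delinking /ʒ/'s Cavity and associating /s/'s Cavity gives precisely the feature bundle of [z].
[voice] stays as in /ʒ/ although /s/ differs there, so no node dominating it spread; among the remaining candidates Cavity is the lowest that derives the output.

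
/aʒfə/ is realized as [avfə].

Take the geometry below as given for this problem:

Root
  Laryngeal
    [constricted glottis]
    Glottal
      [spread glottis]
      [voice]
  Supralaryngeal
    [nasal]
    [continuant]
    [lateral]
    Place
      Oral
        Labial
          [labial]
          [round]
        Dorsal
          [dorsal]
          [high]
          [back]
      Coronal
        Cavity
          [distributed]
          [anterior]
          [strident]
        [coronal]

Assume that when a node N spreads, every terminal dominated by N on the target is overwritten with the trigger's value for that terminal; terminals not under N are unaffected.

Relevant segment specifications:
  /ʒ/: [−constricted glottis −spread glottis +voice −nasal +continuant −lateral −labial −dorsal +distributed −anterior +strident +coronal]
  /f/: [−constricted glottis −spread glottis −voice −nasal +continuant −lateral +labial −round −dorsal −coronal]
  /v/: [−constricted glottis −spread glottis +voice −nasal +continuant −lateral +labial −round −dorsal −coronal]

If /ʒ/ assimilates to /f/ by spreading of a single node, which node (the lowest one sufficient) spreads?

Place

/ʒ/ and [v] differ in [labial], [round], [coronal], [anterior], [distributed], [strident]; every other specified feature is identical.
Tracing each changed feature up the tree, the paths first meet at Place; any lower node misses at least one of them.
Delinking /ʒ/'s Place and associating /f/'s Place gives precisely the feature bundle of [v].
[voice] stays as in /ʒ/ although /f/ differs there, so no node dominating it spread; among the remaining candidates Place is the lowest that derives the output.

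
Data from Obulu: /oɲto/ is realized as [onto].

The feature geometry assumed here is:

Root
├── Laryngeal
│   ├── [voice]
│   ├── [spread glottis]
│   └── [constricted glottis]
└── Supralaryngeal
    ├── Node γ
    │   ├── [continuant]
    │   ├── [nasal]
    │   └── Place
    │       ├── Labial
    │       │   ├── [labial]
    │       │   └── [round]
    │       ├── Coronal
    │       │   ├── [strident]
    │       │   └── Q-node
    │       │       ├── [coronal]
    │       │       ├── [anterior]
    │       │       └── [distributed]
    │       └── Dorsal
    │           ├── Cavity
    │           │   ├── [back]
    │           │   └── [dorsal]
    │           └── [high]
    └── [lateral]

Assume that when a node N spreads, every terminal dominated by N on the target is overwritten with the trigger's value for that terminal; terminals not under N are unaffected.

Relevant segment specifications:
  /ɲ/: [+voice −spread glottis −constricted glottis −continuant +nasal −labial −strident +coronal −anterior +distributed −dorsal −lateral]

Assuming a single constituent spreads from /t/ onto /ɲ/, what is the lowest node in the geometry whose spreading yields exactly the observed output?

Feature comparison: [anterior], [distributed] differ between /ɲ/ and [n]; the remaining terminals match.
These terminals are all dominated by Q-node, and no proper subconstituent of Q-node covers them all; Q-node is their lowest common ancestor.
If Q-node spreads, every terminal under it takes /t/'s value, producing [n] as observed.
[nasal], [voice] stay as in /ɲ/ although /t/ differs there, so no node dominating them spread; among the remaining candidates Q-node is the lowest that derives the output.

Q-node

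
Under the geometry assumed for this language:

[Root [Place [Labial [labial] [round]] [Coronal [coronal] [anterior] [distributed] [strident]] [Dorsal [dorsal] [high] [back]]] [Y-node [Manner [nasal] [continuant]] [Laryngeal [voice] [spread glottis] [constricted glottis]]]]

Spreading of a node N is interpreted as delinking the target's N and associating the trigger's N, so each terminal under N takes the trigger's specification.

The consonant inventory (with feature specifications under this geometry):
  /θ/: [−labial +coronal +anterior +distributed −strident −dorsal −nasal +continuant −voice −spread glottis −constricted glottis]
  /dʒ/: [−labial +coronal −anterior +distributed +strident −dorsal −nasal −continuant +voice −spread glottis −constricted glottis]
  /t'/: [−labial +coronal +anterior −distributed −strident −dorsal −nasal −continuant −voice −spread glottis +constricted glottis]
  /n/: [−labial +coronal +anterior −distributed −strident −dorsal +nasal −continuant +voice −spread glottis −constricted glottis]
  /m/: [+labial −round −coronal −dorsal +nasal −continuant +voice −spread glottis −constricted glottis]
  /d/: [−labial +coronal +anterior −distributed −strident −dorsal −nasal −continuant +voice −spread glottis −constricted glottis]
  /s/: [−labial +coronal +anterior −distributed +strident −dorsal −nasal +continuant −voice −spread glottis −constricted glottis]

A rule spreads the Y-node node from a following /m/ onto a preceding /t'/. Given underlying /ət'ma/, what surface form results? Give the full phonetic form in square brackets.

[ənma]

The Y-node node dominates the terminals [nasal], [continuant], [voice], [spread glottis], [constricted glottis].
The target acquires /m/'s values for everything under Y-node — [+nasal], [−continuant], [+voice], [−spread glottis], [−constricted glottis] — while keeping its own [labial], [coronal], [anterior], ….
This feature bundle is that of [n], so /ət'ma/ surfaces as [ənma].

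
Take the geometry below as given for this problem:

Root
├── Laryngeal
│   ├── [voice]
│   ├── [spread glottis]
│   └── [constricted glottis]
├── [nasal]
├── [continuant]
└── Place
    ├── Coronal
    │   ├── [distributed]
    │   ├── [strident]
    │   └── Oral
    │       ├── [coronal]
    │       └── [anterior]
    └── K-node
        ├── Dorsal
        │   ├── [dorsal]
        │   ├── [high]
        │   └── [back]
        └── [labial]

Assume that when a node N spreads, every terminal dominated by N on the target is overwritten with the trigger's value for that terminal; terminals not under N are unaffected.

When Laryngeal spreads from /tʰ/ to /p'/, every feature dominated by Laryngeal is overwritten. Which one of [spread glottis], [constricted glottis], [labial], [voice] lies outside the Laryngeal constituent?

Laryngeal dominates exactly [voice], [spread glottis], [constricted glottis].
Spreading Laryngeal replaces [voice], [spread glottis], [constricted glottis] with the trigger's values, since each sits inside the Laryngeal constituent.
[labial] attaches under K-node, not under Laryngeal, so /p'/ retains its own value for [labial].

[labial]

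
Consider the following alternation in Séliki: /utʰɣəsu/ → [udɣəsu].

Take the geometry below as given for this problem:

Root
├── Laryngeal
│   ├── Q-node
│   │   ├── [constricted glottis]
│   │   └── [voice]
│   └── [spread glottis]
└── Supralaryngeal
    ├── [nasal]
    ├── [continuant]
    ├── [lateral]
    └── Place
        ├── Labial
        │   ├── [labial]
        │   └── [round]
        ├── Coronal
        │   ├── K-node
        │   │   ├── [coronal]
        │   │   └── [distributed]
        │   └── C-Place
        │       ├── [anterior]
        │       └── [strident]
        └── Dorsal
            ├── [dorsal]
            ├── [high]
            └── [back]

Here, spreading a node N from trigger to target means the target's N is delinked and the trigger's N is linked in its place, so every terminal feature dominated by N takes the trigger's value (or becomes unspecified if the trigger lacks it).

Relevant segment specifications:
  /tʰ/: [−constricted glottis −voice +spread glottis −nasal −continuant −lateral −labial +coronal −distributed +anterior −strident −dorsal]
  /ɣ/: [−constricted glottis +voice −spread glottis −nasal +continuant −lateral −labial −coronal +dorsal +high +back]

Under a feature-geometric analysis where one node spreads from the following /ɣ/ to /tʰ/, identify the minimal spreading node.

Laryngeal

/tʰ/ and [d] differ in [voice], [spread glottis]; every other specified feature is identical.
Tracing each changed feature up the tree, the paths first meet at Laryngeal; any lower node misses at least one of them.
If Laryngeal spreads, every terminal under it takes /ɣ/'s value, producing [d] as observed.
Since [coronal], [dorsal] are preserved even though /ɣ/ disagrees there, no node above Laryngeal spread.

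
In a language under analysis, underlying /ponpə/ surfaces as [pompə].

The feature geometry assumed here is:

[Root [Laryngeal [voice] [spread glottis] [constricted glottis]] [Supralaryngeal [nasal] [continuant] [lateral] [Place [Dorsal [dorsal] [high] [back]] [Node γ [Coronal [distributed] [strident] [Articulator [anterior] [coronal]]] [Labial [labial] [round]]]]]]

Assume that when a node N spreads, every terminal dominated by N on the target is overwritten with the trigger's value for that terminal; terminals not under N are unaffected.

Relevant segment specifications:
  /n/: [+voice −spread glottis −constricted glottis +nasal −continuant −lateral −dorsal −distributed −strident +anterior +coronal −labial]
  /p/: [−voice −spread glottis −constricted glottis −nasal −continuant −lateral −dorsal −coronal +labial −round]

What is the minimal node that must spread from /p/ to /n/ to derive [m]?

Node γ

/n/ and [m] differ in [labial], [round], [coronal], [anterior], [distributed], [strident]; every other specified feature is identical.
The smallest constituent containing every changed terminal is Node γ — each of its daughters lacks at least one of the affected features.
If Node γ spreads, every terminal under it takes /p/'s value, producing [m] as observed.
Features on which the two segments disagree outside Node γ, such as [voice], [nasal], are unchanged — nothing dominating them spread, and Node γ is the minimal sufficient constituent.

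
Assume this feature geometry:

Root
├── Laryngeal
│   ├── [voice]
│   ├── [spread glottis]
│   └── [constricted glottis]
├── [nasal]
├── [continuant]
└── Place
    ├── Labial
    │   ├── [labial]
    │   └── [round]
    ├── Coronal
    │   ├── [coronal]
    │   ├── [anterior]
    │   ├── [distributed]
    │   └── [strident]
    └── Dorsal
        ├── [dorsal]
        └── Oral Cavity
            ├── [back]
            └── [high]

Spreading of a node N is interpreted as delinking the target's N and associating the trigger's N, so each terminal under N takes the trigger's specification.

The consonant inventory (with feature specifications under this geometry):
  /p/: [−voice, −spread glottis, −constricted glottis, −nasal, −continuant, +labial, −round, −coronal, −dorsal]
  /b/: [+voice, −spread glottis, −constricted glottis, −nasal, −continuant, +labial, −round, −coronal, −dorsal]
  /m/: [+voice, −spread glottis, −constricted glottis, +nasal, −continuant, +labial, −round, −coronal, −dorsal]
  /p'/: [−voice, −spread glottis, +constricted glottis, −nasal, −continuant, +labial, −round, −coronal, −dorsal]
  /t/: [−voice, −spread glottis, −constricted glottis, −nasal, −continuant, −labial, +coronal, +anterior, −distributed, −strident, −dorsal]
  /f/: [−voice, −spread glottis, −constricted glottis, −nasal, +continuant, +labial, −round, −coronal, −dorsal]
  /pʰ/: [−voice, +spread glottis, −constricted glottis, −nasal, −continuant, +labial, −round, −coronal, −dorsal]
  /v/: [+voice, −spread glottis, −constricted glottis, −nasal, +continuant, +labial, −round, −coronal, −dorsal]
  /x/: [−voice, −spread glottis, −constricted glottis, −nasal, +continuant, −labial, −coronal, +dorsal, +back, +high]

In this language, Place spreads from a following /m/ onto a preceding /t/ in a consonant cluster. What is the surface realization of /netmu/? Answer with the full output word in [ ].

[nepmu]

Place immediately or transitively dominates [labial], [round], [coronal], [anterior], [distributed], [strident], [dorsal], [back], [high].
After delinking /t/'s Place and linking /m/'s, the affected terminals become [+labial], [−round], [−coronal], [−dorsal]; [voice], [spread glottis], [constricted glottis], … (outside Place) are retained from /t/.
This feature bundle is that of [p], so /netmu/ surfaces as [nepmu].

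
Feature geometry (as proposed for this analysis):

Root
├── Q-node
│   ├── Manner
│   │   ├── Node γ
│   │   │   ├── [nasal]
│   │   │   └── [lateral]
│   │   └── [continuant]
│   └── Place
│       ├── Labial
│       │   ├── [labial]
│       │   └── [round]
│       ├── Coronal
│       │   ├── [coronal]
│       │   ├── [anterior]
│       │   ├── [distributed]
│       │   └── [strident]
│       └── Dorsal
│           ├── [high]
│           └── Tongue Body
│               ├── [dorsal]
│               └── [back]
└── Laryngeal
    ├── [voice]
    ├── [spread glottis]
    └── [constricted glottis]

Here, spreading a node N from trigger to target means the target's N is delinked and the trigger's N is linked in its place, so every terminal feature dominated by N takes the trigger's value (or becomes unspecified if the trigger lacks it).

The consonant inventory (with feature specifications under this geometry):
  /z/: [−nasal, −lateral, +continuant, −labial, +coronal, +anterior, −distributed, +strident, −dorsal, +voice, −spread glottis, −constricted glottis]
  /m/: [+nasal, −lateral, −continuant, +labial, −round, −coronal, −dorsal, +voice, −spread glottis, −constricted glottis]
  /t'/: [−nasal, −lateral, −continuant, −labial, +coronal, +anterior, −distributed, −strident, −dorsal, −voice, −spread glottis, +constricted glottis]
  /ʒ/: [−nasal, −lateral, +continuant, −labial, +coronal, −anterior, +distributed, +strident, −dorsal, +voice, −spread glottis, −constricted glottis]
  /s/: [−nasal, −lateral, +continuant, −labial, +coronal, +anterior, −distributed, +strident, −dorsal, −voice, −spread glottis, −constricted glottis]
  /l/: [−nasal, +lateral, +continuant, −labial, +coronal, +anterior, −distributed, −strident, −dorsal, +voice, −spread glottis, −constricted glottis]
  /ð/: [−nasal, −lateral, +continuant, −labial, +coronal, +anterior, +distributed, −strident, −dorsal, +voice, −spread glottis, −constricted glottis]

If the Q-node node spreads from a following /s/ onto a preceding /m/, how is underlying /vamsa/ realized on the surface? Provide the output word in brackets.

The Q-node node dominates the terminals [nasal], [lateral], [continuant], [labial], [round], [coronal], [anterior], [distributed], [strident], [high], [dorsal], [back].
The target acquires /s/'s values for everything under Q-node — [−nasal], [−lateral], [+continuant], [−labial], [+coronal], [+anterior], [−distributed], [+strident], [−dorsal] — while keeping its own [voice], [spread glottis], [constricted glottis].
The resulting bundle matches /z/ in the inventory; substituting it for /m/ gives [vazsa].

[vazsa]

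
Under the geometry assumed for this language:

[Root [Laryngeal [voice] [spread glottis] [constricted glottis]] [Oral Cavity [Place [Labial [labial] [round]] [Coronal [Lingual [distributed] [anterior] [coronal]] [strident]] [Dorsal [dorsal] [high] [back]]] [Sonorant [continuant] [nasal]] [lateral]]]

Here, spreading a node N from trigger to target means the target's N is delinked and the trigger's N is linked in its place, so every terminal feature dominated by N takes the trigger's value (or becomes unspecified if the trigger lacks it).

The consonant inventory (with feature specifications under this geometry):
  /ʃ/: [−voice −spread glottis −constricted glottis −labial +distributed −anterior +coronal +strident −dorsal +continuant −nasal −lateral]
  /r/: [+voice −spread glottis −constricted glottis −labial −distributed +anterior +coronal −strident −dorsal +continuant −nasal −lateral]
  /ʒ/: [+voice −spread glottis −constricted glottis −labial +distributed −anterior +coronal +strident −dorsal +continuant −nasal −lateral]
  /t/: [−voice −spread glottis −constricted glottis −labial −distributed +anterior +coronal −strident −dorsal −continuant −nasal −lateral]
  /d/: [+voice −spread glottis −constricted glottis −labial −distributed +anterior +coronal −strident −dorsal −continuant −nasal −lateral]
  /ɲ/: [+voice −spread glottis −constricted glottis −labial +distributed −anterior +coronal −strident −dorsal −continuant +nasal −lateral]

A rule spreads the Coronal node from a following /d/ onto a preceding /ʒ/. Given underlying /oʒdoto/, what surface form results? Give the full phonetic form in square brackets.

[ordoto]

Terminals under Coronal in this geometry: [distributed], [anterior], [coronal], [strident].
Spreading Coronal from /d/ onto /ʒ/ replaces those values with /d/'s: [−distributed], [+anterior], [+coronal], [−strident]. Features outside Coronal ([voice], [spread glottis], [constricted glottis], …) stay as in /ʒ/.
The resulting bundle matches /r/ in the inventory; substituting it for /ʒ/ gives [ordoto].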